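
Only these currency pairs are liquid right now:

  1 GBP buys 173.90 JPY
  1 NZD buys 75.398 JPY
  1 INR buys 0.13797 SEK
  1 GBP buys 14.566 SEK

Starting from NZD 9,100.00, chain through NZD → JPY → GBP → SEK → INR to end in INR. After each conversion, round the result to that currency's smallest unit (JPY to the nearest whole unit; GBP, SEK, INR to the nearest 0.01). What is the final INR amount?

NZD 9,100.00 × 75.398 = JPY 686,122
JPY 686,122 ÷ 173.90 = GBP 3,945.50
GBP 3,945.50 × 14.566 = SEK 57,470.15
SEK 57,470.15 ÷ 0.13797 = INR 416,540.91

INR 416,540.91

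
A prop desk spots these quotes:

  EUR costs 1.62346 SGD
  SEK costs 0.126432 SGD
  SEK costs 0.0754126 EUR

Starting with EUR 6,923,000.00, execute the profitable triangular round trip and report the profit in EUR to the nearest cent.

Profit: EUR 226,338.05

Profitable loop is EUR → SEK → SGD → EUR:
EUR 6,923,000.00 ÷ 0.0754126 = SEK 91,801,635.27
SEK 91,801,635.27 × 0.126432 = SGD 11,606,664.35
SGD 11,606,664.35 ÷ 1.62346 = EUR 7,149,338.05
Profit = EUR 7,149,338.05 − EUR 6,923,000.00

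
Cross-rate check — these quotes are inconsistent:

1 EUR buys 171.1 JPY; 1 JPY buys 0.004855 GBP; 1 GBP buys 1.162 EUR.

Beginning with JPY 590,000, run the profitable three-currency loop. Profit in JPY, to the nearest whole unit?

Profit: JPY 21,233

Profitable loop is JPY → EUR → GBP → JPY:
JPY 590,000 ÷ 171.1 = EUR 3,448.28
EUR 3,448.28 ÷ 1.162 = GBP 2,967.54
GBP 2,967.54 ÷ 0.004855 = JPY 611,233
Profit = JPY 611,233 − JPY 590,000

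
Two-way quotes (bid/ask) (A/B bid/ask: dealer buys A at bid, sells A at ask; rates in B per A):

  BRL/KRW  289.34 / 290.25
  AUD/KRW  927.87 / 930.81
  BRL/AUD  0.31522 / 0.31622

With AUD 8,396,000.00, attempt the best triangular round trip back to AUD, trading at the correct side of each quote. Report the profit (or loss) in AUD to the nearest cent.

Net profit: AUD 64,598.76

Best loop AUD → KRW → BRL → AUD:
AUD 8,396,000.00 × 927.87 (sell AUD at bid) = KRW 7,790,396,520
KRW 7,790,396,520 ÷ 290.25 (buy BRL at ask) = BRL 26,840,298.09
BRL 26,840,298.09 × 0.31522 (sell BRL at bid) = AUD 8,460,598.76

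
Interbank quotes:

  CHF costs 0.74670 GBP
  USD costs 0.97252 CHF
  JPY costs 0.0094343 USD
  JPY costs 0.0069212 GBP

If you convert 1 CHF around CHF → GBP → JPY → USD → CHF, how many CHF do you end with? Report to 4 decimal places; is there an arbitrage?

Around CHF → GBP → JPY → USD → CHF: 1 × 0.74670 ÷ 0.0069212 × 0.0094343 × 0.97252 = 0.989858
Product < 1; profitable direction is CHF → USD → JPY → GBP → CHF.

0.9899 (arbitrage exists)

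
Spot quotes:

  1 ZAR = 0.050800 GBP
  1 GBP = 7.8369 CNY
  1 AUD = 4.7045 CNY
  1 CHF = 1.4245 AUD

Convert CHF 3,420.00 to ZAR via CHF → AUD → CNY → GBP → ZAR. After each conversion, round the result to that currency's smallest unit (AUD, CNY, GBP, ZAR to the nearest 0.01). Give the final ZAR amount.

CHF 3,420.00 × 1.4245 = AUD 4,871.79
AUD 4,871.79 × 4.7045 = CNY 22,919.34
CNY 22,919.34 ÷ 7.8369 = GBP 2,924.54
GBP 2,924.54 ÷ 0.050800 = ZAR 57,569.69

ZAR 57,569.69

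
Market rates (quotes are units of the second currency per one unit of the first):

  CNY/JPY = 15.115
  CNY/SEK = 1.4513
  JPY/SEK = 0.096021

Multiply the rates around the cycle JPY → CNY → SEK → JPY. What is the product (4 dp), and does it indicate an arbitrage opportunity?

Around JPY → CNY → SEK → JPY: 1 ÷ 15.115 × 1.4513 ÷ 0.096021 = 0.999960
Product ≈ 1 (deviation 0.004%, within rounding noise).

1.0000 (no arbitrage)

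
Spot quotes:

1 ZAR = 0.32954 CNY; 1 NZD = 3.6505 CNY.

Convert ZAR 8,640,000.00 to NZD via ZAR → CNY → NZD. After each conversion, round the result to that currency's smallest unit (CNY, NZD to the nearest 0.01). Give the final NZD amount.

ZAR 8,640,000.00 × 0.32954 = CNY 2,847,225.60
CNY 2,847,225.60 ÷ 3.6505 = NZD 779,954.97

NZD 779,954.97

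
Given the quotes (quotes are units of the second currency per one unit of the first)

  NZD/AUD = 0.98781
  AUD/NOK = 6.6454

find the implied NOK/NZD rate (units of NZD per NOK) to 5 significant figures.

1 NOK ÷ 6.6454 = 0.15048 AUD
0.15048 AUD ÷ 0.98781 = 0.152337 NZD

NOK/NZD = 0.15234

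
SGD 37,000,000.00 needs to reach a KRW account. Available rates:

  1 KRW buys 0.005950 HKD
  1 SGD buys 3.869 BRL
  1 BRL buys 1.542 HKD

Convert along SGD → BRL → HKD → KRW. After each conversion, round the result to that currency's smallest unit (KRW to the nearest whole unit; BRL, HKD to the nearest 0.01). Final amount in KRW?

KRW 37,099,483,361

SGD 37,000,000.00 × 3.869 = BRL 143,153,000.00
BRL 143,153,000.00 × 1.542 = HKD 220,741,926.00
HKD 220,741,926.00 ÷ 0.005950 = KRW 37,099,483,361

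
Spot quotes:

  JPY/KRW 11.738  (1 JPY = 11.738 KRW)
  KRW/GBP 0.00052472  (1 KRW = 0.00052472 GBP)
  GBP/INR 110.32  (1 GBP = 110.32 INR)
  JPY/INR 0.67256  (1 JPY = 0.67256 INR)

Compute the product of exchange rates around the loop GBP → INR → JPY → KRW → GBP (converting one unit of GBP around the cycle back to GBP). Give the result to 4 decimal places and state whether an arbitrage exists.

1.0103 (arbitrage exists)

Around GBP → INR → JPY → KRW → GBP: 1 × 110.32 ÷ 0.67256 × 11.738 × 0.00052472 = 1.010287
Product > 1; profitable direction is GBP → INR → JPY → KRW → GBP.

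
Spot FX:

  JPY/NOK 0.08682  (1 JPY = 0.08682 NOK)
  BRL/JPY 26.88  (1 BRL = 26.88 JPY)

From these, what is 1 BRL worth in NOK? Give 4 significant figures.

1 BRL × 26.88 = 26.88 JPY
26.88 JPY × 0.08682 = 2.33372 NOK

BRL/NOK = 2.334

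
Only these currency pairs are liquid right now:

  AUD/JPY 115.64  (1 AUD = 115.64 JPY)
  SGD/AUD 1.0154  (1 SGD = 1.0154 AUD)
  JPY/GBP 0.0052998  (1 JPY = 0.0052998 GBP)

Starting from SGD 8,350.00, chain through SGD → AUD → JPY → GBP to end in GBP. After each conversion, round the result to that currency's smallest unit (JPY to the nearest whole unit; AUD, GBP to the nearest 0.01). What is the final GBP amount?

SGD 8,350.00 × 1.0154 = AUD 8,478.59
AUD 8,478.59 × 115.64 = JPY 980,464
JPY 980,464 × 0.0052998 = GBP 5,196.26

GBP 5,196.26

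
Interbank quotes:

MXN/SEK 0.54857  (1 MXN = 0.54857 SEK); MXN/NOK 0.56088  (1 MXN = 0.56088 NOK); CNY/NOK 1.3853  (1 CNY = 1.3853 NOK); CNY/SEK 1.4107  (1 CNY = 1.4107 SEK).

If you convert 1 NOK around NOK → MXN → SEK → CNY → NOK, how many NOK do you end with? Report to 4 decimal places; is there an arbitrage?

Around NOK → MXN → SEK → CNY → NOK: 1 ÷ 0.56088 × 0.54857 ÷ 1.4107 × 1.3853 = 0.960442
Product < 1; profitable direction is NOK → CNY → SEK → MXN → NOK.

0.9604 (arbitrage exists)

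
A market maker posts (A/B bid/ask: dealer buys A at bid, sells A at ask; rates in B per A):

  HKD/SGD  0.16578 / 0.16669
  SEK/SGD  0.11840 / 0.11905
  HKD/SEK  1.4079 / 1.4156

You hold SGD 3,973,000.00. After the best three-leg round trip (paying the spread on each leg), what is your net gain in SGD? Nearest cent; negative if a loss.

Best loop SGD → HKD → SEK → SGD:
SGD 3,973,000.00 ÷ 0.16669 (buy HKD at ask) = HKD 23,834,663.15
HKD 23,834,663.15 × 1.4079 (sell HKD at bid) = SEK 33,556,822.24
SEK 33,556,822.24 × 0.11840 (sell SEK at bid) = SGD 3,973,127.75

Net profit: SGD 127.75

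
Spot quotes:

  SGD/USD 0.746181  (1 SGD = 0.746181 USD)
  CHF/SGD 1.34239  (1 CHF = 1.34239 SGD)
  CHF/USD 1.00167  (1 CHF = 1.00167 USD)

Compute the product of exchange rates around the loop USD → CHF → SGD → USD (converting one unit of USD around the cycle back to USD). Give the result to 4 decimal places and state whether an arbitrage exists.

1.0000 (no arbitrage)

Around USD → CHF → SGD → USD: 1 ÷ 1.00167 × 1.34239 × 0.746181 = 0.999996
Product ≈ 1 (deviation 0.000%, within rounding noise).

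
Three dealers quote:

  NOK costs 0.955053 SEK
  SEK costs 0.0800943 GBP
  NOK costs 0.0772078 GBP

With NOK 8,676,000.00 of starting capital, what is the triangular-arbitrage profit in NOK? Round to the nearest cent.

Profitable loop is NOK → GBP → SEK → NOK:
NOK 8,676,000.00 × 0.0772078 = GBP 669,854.87
GBP 669,854.87 ÷ 0.0800943 = SEK 8,363,327.64
SEK 8,363,327.64 ÷ 0.955053 = NOK 8,756,925.15
Profit = NOK 8,756,925.15 − NOK 8,676,000.00

Profit: NOK 80,925.15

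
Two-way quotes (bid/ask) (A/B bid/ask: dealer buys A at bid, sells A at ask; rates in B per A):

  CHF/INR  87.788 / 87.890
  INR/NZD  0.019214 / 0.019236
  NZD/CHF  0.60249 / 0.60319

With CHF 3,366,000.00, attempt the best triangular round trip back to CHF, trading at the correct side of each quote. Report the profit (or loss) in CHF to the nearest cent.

Net profit: CHF 54,715.03

Best loop CHF → INR → NZD → CHF:
CHF 3,366,000.00 × 87.788 (sell CHF at bid) = INR 295,494,408.00
INR 295,494,408.00 × 0.019214 (sell INR at bid) = NZD 5,677,629.56
NZD 5,677,629.56 × 0.60249 (sell NZD at bid) = CHF 3,420,715.03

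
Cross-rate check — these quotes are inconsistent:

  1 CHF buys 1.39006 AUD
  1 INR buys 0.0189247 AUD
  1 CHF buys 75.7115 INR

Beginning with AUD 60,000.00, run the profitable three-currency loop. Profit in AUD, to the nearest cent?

Profit: AUD 1,845.56

Profitable loop is AUD → CHF → INR → AUD:
AUD 60,000.00 ÷ 1.39006 = CHF 43,163.60
CHF 43,163.60 × 75.7115 = INR 3,267,981.24
INR 3,267,981.24 × 0.0189247 = AUD 61,845.56
Profit = AUD 61,845.56 − AUD 60,000.00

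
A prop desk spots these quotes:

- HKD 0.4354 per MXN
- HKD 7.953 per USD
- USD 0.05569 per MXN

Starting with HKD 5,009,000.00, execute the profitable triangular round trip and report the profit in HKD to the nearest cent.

Profitable loop is HKD → MXN → USD → HKD:
HKD 5,009,000.00 ÷ 0.4354 = MXN 11,504,363.80
MXN 11,504,363.80 × 0.05569 = USD 640,678.02
USD 640,678.02 × 7.953 = HKD 5,095,312.29
Profit = HKD 5,095,312.29 − HKD 5,009,000.00

Profit: HKD 86,312.29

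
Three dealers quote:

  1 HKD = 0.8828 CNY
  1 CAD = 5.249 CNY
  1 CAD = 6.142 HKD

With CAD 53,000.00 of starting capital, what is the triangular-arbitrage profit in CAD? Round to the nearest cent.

Profit: CAD 1,748.40

Profitable loop is CAD → HKD → CNY → CAD:
CAD 53,000.00 × 6.142 = HKD 325,526.00
HKD 325,526.00 × 0.8828 = CNY 287,374.35
CNY 287,374.35 ÷ 5.249 = CAD 54,748.40
Profit = CAD 54,748.40 − CAD 53,000.00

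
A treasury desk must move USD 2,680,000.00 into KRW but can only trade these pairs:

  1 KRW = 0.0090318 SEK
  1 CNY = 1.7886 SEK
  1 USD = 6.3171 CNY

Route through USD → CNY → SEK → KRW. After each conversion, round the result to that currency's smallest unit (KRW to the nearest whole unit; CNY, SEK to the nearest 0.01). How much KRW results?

KRW 3,352,675,033

USD 2,680,000.00 × 6.3171 = CNY 16,929,828.00
CNY 16,929,828.00 × 1.7886 = SEK 30,280,690.36
SEK 30,280,690.36 ÷ 0.0090318 = KRW 3,352,675,033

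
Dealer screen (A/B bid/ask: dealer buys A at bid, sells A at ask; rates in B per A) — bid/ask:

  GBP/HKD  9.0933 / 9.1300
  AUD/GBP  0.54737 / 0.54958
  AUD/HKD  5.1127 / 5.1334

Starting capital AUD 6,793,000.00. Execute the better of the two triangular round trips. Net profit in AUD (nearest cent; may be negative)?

Net profit: AUD 128,659.44

Best loop AUD → HKD → GBP → AUD:
AUD 6,793,000.00 × 5.1127 (sell AUD at bid) = HKD 34,730,571.10
HKD 34,730,571.10 ÷ 9.1300 (buy GBP at ask) = GBP 3,804,005.60
GBP 3,804,005.60 ÷ 0.54958 (buy AUD at ask) = AUD 6,921,659.44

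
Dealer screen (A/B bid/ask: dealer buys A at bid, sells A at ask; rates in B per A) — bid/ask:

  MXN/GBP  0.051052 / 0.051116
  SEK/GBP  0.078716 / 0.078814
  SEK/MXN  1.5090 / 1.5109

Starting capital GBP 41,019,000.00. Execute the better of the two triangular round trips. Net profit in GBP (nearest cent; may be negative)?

Best loop GBP → MXN → SEK → GBP:
GBP 41,019,000.00 ÷ 0.051116 (buy MXN at ask) = MXN 802,468,894.28
MXN 802,468,894.28 ÷ 1.5109 (buy SEK at ask) = SEK 531,119,792.36
SEK 531,119,792.36 × 0.078716 (sell SEK at bid) = GBP 41,807,625.58

Net profit: GBP 788,625.58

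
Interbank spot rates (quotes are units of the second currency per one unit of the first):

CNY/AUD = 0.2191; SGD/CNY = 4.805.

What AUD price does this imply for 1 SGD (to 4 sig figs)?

1 SGD × 4.805 = 4.805 CNY
4.805 CNY × 0.2191 = 1.05278 AUD

SGD/AUD = 1.053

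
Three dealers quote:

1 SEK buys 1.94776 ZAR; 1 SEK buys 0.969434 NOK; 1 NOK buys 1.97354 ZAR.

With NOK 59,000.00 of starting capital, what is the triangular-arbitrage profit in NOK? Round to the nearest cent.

Profit: NOK 1,065.25

Profitable loop is NOK → SEK → ZAR → NOK:
NOK 59,000.00 ÷ 0.969434 = SEK 60,860.25
SEK 60,860.25 × 1.94776 = ZAR 118,541.17
ZAR 118,541.17 ÷ 1.97354 = NOK 60,065.25
Profit = NOK 60,065.25 − NOK 59,000.00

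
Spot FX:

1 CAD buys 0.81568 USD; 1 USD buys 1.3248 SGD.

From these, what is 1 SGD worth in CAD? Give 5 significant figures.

SGD/CAD = 0.92540

1 SGD ÷ 1.3248 = 0.754831 USD
0.754831 USD ÷ 0.81568 = 0.925401 CAD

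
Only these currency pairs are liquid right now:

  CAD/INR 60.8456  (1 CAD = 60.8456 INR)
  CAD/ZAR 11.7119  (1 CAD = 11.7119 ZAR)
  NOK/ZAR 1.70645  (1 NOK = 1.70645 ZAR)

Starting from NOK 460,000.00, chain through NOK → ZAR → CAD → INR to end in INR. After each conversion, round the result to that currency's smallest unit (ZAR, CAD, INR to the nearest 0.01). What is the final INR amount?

NOK 460,000.00 × 1.70645 = ZAR 784,967.00
ZAR 784,967.00 ÷ 11.7119 = CAD 67,023.03
CAD 67,023.03 × 60.8456 = INR 4,078,056.47

INR 4,078,056.47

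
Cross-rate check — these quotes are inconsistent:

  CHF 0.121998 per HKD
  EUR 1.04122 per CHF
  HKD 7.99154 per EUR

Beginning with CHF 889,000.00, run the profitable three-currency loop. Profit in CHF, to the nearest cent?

Profitable loop is CHF → EUR → HKD → CHF:
CHF 889,000.00 × 1.04122 = EUR 925,644.58
EUR 925,644.58 × 7.99154 = HKD 7,397,325.69
HKD 7,397,325.69 × 0.121998 = CHF 902,458.94
Profit = CHF 902,458.94 − CHF 889,000.00

Profit: CHF 13,458.94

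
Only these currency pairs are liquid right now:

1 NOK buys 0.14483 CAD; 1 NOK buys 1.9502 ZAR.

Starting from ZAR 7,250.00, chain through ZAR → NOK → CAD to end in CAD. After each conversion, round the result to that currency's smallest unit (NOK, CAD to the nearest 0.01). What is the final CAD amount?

ZAR 7,250.00 ÷ 1.9502 = NOK 3,717.57
NOK 3,717.57 × 0.14483 = CAD 538.42

CAD 538.42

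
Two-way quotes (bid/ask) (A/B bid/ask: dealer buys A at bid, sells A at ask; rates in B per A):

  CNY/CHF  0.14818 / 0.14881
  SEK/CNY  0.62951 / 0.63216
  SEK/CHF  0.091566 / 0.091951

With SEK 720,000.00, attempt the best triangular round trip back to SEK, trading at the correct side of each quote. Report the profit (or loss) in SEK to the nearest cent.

Best loop SEK → CNY → CHF → SEK:
SEK 720,000.00 × 0.62951 (sell SEK at bid) = CNY 453,247.20
CNY 453,247.20 × 0.14818 (sell CNY at bid) = CHF 67,162.17
CHF 67,162.17 ÷ 0.091951 (buy SEK at ask) = SEK 730,412.61

Net profit: SEK 10,412.61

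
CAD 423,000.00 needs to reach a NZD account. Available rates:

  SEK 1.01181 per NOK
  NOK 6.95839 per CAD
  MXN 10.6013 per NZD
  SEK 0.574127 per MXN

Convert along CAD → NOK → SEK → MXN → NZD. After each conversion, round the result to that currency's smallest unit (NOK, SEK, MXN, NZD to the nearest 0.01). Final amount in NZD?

CAD 423,000.00 × 6.95839 = NOK 2,943,398.97
NOK 2,943,398.97 × 1.01181 = SEK 2,978,160.51
SEK 2,978,160.51 ÷ 0.574127 = MXN 5,187,285.23
MXN 5,187,285.23 ÷ 10.6013 = NZD 489,306.52

NZD 489,306.52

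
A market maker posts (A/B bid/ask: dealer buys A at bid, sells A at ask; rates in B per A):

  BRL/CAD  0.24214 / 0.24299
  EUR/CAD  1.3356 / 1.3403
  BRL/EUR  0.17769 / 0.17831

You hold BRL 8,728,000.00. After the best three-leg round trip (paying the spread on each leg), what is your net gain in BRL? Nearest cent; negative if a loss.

Best loop BRL → CAD → EUR → BRL:
BRL 8,728,000.00 × 0.24214 (sell BRL at bid) = CAD 2,113,397.92
CAD 2,113,397.92 ÷ 1.3403 (buy EUR at ask) = EUR 1,576,809.61
EUR 1,576,809.61 ÷ 0.17831 (buy BRL at ask) = BRL 8,843,080.08

Net profit: BRL 115,080.08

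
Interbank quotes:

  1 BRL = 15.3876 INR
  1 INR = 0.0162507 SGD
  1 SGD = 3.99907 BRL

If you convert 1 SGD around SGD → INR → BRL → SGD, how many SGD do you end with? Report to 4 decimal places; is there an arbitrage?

Around SGD → INR → BRL → SGD: 1 ÷ 0.0162507 ÷ 15.3876 ÷ 3.99907 = 0.999995
Product ≈ 1 (deviation 0.000%, within rounding noise).

1.0000 (no arbitrage)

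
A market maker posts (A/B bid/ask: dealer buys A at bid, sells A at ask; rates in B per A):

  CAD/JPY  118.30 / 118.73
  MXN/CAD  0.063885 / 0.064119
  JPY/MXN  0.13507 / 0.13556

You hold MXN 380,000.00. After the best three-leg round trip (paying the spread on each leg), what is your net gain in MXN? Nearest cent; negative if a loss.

Net profit: MXN 7,905.68

Best loop MXN → CAD → JPY → MXN:
MXN 380,000.00 × 0.063885 (sell MXN at bid) = CAD 24,276.30
CAD 24,276.30 × 118.30 (sell CAD at bid) = JPY 2,871,886
JPY 2,871,886 × 0.13507 (sell JPY at bid) = MXN 387,905.68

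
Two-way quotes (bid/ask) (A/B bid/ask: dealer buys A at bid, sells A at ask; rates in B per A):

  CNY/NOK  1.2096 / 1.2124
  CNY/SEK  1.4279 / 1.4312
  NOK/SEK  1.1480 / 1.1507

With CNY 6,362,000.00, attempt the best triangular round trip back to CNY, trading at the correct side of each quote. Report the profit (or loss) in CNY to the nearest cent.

Best loop CNY → SEK → NOK → CNY:
CNY 6,362,000.00 × 1.4279 (sell CNY at bid) = SEK 9,084,299.80
SEK 9,084,299.80 ÷ 1.1507 (buy NOK at ask) = NOK 7,894,585.73
NOK 7,894,585.73 ÷ 1.2124 (buy CNY at ask) = CNY 6,511,535.57

Net profit: CNY 149,535.57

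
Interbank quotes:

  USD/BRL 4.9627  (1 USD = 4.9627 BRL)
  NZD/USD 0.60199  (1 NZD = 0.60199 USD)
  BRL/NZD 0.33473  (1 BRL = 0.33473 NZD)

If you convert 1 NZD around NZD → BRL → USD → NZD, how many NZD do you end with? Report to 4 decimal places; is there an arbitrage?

Around NZD → BRL → USD → NZD: 1 ÷ 0.33473 ÷ 4.9627 ÷ 0.60199 = 0.999996
Product ≈ 1 (deviation 0.000%, within rounding noise).

1.0000 (no arbitrage)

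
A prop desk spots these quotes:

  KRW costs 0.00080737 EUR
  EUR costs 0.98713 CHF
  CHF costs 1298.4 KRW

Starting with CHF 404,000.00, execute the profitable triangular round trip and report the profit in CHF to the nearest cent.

Profitable loop is CHF → KRW → EUR → CHF:
CHF 404,000.00 × 1298.4 = KRW 524,553,600
KRW 524,553,600 × 0.00080737 = EUR 423,508.84
EUR 423,508.84 × 0.98713 = CHF 418,058.28
Profit = CHF 418,058.28 − CHF 404,000.00

Profit: CHF 14,058.28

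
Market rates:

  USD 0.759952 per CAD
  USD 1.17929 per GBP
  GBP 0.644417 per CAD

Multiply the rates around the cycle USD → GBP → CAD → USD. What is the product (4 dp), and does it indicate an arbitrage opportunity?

1.0000 (no arbitrage)

Around USD → GBP → CAD → USD: 1 ÷ 1.17929 ÷ 0.644417 × 0.759952 = 0.999997
Product ≈ 1 (deviation 0.000%, within rounding noise).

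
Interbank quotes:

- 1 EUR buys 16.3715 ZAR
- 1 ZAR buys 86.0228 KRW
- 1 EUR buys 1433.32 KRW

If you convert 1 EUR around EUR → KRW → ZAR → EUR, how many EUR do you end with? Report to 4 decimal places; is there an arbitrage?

1.0178 (arbitrage exists)

Around EUR → KRW → ZAR → EUR: 1 × 1433.32 ÷ 86.0228 ÷ 16.3715 = 1.017750
Product > 1; profitable direction is EUR → KRW → ZAR → EUR.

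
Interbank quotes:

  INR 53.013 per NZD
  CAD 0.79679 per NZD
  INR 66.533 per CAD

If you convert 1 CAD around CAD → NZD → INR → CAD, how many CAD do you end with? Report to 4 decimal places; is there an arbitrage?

Around CAD → NZD → INR → CAD: 1 ÷ 0.79679 × 53.013 ÷ 66.533 = 1.000003
Product ≈ 1 (deviation 0.000%, within rounding noise).

1.0000 (no arbitrage)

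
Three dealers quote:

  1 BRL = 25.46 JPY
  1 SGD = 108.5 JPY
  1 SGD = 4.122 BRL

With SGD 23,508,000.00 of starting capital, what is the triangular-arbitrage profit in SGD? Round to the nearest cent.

Profit: SGD 796,071.46

Profitable loop is SGD → JPY → BRL → SGD:
SGD 23,508,000.00 × 108.5 = JPY 2,550,618,000
JPY 2,550,618,000 ÷ 25.46 = BRL 100,181,382.56
BRL 100,181,382.56 ÷ 4.122 = SGD 24,304,071.46
Profit = SGD 24,304,071.46 − SGD 23,508,000.00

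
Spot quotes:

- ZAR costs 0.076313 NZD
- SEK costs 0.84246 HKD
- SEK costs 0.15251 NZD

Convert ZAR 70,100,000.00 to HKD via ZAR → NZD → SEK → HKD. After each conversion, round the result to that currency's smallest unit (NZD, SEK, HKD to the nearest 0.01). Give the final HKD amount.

HKD 29,550,682.34

ZAR 70,100,000.00 × 0.076313 = NZD 5,349,541.30
NZD 5,349,541.30 ÷ 0.15251 = SEK 35,076,659.24
SEK 35,076,659.24 × 0.84246 = HKD 29,550,682.34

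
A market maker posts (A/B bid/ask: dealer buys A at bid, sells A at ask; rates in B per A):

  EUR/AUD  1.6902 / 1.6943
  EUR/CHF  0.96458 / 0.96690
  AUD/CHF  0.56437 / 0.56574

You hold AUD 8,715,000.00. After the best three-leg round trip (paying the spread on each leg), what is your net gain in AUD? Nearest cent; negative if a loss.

Best loop AUD → EUR → CHF → AUD:
AUD 8,715,000.00 ÷ 1.6943 (buy EUR at ask) = EUR 5,143,717.17
EUR 5,143,717.17 × 0.96458 (sell EUR at bid) = CHF 4,961,526.71
CHF 4,961,526.71 ÷ 0.56574 (buy AUD at ask) = AUD 8,769,976.86

Net profit: AUD 54,976.86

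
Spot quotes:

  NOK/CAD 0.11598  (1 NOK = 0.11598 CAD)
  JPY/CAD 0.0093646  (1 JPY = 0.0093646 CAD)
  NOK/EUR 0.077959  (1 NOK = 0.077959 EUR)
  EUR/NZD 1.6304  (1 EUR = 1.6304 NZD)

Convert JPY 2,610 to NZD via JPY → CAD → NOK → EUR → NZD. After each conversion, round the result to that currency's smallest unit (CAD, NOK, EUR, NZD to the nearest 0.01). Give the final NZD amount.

JPY 2,610 × 0.0093646 = CAD 24.44
CAD 24.44 ÷ 0.11598 = NOK 210.73
NOK 210.73 × 0.077959 = EUR 16.43
EUR 16.43 × 1.6304 = NZD 26.79

NZD 26.79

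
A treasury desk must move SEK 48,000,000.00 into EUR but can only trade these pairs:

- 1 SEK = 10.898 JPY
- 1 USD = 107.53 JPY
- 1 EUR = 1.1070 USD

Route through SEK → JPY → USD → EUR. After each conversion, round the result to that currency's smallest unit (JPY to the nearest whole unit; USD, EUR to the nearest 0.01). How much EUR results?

SEK 48,000,000.00 × 10.898 = JPY 523,104,000
JPY 523,104,000 ÷ 107.53 = USD 4,864,726.12
USD 4,864,726.12 ÷ 1.1070 = EUR 4,394,513.21

EUR 4,394,513.21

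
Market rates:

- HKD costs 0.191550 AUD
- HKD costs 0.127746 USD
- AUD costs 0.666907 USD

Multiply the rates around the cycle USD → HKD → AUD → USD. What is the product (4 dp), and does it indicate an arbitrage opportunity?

Around USD → HKD → AUD → USD: 1 ÷ 0.127746 × 0.191550 × 0.666907 = 1.000000
Product ≈ 1 (deviation 0.000%, within rounding noise).

1.0000 (no arbitrage)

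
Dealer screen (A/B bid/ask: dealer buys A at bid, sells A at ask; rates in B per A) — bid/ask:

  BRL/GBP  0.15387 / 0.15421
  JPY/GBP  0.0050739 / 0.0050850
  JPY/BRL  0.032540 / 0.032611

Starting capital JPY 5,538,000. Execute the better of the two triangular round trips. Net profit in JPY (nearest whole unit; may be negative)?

Best loop JPY → GBP → BRL → JPY:
JPY 5,538,000 × 0.0050739 (sell JPY at bid) = GBP 28,099.26
GBP 28,099.26 ÷ 0.15421 (buy BRL at ask) = BRL 182,214.24
BRL 182,214.24 ÷ 0.032611 (buy JPY at ask) = JPY 5,587,509

Net profit: JPY 49,509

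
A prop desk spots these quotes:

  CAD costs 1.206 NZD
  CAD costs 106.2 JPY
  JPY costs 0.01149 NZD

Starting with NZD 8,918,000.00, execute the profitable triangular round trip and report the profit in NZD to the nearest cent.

Profit: NZD 105,285.64

Profitable loop is NZD → CAD → JPY → NZD:
NZD 8,918,000.00 ÷ 1.206 = CAD 7,394,693.20
CAD 7,394,693.20 × 106.2 = JPY 785,316,418
JPY 785,316,418 × 0.01149 = NZD 9,023,285.64
Profit = NZD 9,023,285.64 − NZD 8,918,000.00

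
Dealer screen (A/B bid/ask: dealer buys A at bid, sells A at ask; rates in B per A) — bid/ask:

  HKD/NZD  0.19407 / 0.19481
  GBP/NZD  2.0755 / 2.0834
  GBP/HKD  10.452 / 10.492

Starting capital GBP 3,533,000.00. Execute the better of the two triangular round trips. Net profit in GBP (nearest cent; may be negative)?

Net profit: GBP 54,540.78

Best loop GBP → NZD → HKD → GBP:
GBP 3,533,000.00 × 2.0755 (sell GBP at bid) = NZD 7,332,741.50
NZD 7,332,741.50 ÷ 0.19481 (buy HKD at ask) = HKD 37,640,477.90
HKD 37,640,477.90 ÷ 10.492 (buy GBP at ask) = GBP 3,587,540.78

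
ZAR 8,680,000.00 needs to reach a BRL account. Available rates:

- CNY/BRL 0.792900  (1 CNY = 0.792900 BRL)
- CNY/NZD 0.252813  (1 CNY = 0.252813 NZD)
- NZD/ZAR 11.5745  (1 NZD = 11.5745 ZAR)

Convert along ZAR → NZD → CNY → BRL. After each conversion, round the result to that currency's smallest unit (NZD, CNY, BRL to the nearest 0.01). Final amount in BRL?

ZAR 8,680,000.00 ÷ 11.5745 = NZD 749,924.40
NZD 749,924.40 ÷ 0.252813 = CNY 2,966,320.56
CNY 2,966,320.56 × 0.792900 = BRL 2,351,995.57

BRL 2,351,995.57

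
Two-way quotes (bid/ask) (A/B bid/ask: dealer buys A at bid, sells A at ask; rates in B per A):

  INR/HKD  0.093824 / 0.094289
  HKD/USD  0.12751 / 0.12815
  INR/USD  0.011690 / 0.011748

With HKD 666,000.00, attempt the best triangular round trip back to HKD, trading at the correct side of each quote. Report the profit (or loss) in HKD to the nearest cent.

Net profit: HKD 12,216.70

Best loop HKD → USD → INR → HKD:
HKD 666,000.00 × 0.12751 (sell HKD at bid) = USD 84,921.66
USD 84,921.66 ÷ 0.011748 (buy INR at ask) = INR 7,228,605.72
INR 7,228,605.72 × 0.093824 (sell INR at bid) = HKD 678,216.70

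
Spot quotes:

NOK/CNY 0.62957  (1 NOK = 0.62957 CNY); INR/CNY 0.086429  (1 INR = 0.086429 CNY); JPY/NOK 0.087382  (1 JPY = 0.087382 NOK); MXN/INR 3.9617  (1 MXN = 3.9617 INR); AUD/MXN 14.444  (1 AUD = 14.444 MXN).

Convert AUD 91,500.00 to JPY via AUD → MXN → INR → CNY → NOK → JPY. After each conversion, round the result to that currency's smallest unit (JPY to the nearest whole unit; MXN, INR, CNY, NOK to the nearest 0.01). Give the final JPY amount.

AUD 91,500.00 × 14.444 = MXN 1,321,626.00
MXN 1,321,626.00 × 3.9617 = INR 5,235,885.72
INR 5,235,885.72 × 0.086429 = CNY 452,532.37
CNY 452,532.37 ÷ 0.62957 = NOK 718,795.96
NOK 718,795.96 ÷ 0.087382 = JPY 8,225,904

JPY 8,225,904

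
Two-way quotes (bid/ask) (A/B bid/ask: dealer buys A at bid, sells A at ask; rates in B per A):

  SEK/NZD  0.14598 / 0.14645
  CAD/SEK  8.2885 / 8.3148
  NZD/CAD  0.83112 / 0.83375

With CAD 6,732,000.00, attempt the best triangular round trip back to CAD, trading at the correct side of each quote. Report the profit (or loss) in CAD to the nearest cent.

Best loop CAD → SEK → NZD → CAD:
CAD 6,732,000.00 × 8.2885 (sell CAD at bid) = SEK 55,798,182.00
SEK 55,798,182.00 × 0.14598 (sell SEK at bid) = NZD 8,145,418.61
NZD 8,145,418.61 × 0.83112 (sell NZD at bid) = CAD 6,769,820.31

Net profit: CAD 37,820.31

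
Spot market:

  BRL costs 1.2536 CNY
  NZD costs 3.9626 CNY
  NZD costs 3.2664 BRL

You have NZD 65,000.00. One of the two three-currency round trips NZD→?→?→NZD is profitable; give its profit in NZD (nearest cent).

Profit: NZD 2,167.85

Profitable loop is NZD → BRL → CNY → NZD:
NZD 65,000.00 × 3.2664 = BRL 212,316.00
BRL 212,316.00 × 1.2536 = CNY 266,159.34
CNY 266,159.34 ÷ 3.9626 = NZD 67,167.85
Profit = NZD 67,167.85 − NZD 65,000.00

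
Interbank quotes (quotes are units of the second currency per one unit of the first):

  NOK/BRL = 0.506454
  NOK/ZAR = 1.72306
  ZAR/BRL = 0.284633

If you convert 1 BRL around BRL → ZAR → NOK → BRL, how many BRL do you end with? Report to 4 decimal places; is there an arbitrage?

1.0327 (arbitrage exists)

Around BRL → ZAR → NOK → BRL: 1 ÷ 0.284633 ÷ 1.72306 × 0.506454 = 1.032653
Product > 1; profitable direction is BRL → ZAR → NOK → BRL.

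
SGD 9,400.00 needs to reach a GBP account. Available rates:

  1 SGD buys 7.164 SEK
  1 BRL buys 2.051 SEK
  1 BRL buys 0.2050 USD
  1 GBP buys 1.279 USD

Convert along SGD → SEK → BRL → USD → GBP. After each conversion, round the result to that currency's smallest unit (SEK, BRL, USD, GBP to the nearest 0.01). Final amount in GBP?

GBP 5,262.61

SGD 9,400.00 × 7.164 = SEK 67,341.60
SEK 67,341.60 ÷ 2.051 = BRL 32,833.54
BRL 32,833.54 × 0.2050 = USD 6,730.88
USD 6,730.88 ÷ 1.279 = GBP 5,262.61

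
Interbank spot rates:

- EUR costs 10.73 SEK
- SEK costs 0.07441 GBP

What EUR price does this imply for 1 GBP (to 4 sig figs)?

1 GBP ÷ 0.07441 = 13.4391 SEK
13.4391 SEK ÷ 10.73 = 1.25247 EUR

GBP/EUR = 1.252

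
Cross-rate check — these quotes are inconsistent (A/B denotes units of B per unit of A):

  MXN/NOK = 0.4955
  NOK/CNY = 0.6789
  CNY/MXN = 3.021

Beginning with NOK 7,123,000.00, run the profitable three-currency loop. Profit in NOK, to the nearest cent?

Profit: NOK 115,742.65

Profitable loop is NOK → CNY → MXN → NOK:
NOK 7,123,000.00 × 0.6789 = CNY 4,835,804.70
CNY 4,835,804.70 × 3.021 = MXN 14,608,966.00
MXN 14,608,966.00 × 0.4955 = NOK 7,238,742.65
Profit = NOK 7,238,742.65 − NOK 7,123,000.00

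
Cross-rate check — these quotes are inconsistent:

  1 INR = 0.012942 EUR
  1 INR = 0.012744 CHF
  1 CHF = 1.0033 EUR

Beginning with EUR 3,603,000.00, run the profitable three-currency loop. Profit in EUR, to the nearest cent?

Profit: EUR 43,943.90

Profitable loop is EUR → CHF → INR → EUR:
EUR 3,603,000.00 ÷ 1.0033 = CHF 3,591,149.21
CHF 3,591,149.21 ÷ 0.012744 = INR 281,791,369.08
INR 281,791,369.08 × 0.012942 = EUR 3,646,943.90
Profit = EUR 3,646,943.90 − EUR 3,603,000.00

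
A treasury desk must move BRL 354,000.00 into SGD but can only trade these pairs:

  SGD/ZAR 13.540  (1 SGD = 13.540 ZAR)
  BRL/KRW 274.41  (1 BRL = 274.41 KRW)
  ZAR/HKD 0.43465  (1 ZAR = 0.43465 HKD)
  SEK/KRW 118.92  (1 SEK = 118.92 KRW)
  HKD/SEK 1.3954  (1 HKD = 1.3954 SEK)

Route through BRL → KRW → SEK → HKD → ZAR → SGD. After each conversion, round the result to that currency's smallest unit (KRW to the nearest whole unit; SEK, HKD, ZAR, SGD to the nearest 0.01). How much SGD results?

BRL 354,000.00 × 274.41 = KRW 97,141,140
KRW 97,141,140 ÷ 118.92 = SEK 816,861.25
SEK 816,861.25 ÷ 1.3954 = HKD 585,395.76
HKD 585,395.76 ÷ 0.43465 = ZAR 1,346,821.03
ZAR 1,346,821.03 ÷ 13.540 = SGD 99,469.80

SGD 99,469.80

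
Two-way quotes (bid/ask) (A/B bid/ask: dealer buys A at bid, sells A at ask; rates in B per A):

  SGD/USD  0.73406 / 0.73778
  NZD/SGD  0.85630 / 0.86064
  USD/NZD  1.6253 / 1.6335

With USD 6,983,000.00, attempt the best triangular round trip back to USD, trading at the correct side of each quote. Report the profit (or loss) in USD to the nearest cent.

Net profit: USD 150,999.60

Best loop USD → NZD → SGD → USD:
USD 6,983,000.00 × 1.6253 (sell USD at bid) = NZD 11,349,469.90
NZD 11,349,469.90 × 0.85630 (sell NZD at bid) = SGD 9,718,551.08
SGD 9,718,551.08 × 0.73406 (sell SGD at bid) = USD 7,133,999.60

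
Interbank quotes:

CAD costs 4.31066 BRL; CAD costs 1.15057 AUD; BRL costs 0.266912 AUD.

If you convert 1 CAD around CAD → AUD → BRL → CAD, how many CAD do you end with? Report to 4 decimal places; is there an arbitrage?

Around CAD → AUD → BRL → CAD: 1 × 1.15057 ÷ 0.266912 ÷ 4.31066 = 1.000003
Product ≈ 1 (deviation 0.000%, within rounding noise).

1.0000 (no arbitrage)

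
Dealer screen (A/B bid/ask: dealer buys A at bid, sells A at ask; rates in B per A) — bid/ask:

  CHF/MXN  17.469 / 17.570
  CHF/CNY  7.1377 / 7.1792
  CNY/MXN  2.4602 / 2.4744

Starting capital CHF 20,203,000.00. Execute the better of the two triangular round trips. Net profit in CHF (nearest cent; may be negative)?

Net result: CHF -11,303.63 (no profitable arbitrage after spreads)

Best loop CHF → CNY → MXN → CHF:
CHF 20,203,000.00 × 7.1377 (sell CHF at bid) = CNY 144,202,953.10
CNY 144,202,953.10 × 2.4602 (sell CNY at bid) = MXN 354,768,105.22
MXN 354,768,105.22 ÷ 17.570 (buy CHF at ask) = CHF 20,191,696.37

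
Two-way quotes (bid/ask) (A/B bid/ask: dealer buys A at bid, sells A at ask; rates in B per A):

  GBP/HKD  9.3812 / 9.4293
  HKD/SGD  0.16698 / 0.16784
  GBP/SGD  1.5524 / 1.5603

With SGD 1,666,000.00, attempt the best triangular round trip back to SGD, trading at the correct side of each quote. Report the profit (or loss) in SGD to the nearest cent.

Net profit: SGD 6,590.94

Best loop SGD → GBP → HKD → SGD:
SGD 1,666,000.00 ÷ 1.5603 (buy GBP at ask) = GBP 1,067,743.38
GBP 1,067,743.38 × 9.3812 (sell GBP at bid) = HKD 10,016,714.22
HKD 10,016,714.22 × 0.16698 (sell HKD at bid) = SGD 1,672,590.94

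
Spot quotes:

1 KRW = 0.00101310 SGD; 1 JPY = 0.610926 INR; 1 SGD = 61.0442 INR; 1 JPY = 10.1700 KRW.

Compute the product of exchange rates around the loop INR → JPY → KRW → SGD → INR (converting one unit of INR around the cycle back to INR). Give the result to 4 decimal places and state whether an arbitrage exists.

1.0295 (arbitrage exists)

Around INR → JPY → KRW → SGD → INR: 1 ÷ 0.610926 × 10.1700 × 0.00101310 × 61.0442 = 1.029506
Product > 1; profitable direction is INR → JPY → KRW → SGD → INR.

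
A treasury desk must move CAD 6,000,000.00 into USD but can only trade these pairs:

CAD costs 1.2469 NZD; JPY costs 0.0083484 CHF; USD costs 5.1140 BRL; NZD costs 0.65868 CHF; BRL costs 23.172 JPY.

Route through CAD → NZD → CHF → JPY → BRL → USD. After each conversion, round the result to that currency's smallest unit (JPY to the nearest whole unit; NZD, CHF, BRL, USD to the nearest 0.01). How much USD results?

CAD 6,000,000.00 × 1.2469 = NZD 7,481,400.00
NZD 7,481,400.00 × 0.65868 = CHF 4,927,848.55
CHF 4,927,848.55 ÷ 0.0083484 = JPY 590,274,610
JPY 590,274,610 ÷ 23.172 = BRL 25,473,615.14
BRL 25,473,615.14 ÷ 5.1140 = USD 4,981,152.75

USD 4,981,152.75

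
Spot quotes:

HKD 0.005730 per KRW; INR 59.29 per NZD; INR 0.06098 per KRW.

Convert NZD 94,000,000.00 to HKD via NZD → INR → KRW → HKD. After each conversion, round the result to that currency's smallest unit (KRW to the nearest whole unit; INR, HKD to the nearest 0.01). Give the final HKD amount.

NZD 94,000,000.00 × 59.29 = INR 5,573,260,000.00
INR 5,573,260,000.00 ÷ 0.06098 = KRW 91,394,883,568
KRW 91,394,883,568 × 0.005730 = HKD 523,692,682.84

HKD 523,692,682.84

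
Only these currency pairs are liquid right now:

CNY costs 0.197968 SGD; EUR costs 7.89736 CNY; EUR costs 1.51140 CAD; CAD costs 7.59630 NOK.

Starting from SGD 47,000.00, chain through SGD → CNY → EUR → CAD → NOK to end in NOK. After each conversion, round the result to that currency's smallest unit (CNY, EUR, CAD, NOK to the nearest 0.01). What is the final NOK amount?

NOK 345,145.64

SGD 47,000.00 ÷ 0.197968 = CNY 237,412.11
CNY 237,412.11 ÷ 7.89736 = EUR 30,062.21
EUR 30,062.21 × 1.51140 = CAD 45,436.02
CAD 45,436.02 × 7.59630 = NOK 345,145.64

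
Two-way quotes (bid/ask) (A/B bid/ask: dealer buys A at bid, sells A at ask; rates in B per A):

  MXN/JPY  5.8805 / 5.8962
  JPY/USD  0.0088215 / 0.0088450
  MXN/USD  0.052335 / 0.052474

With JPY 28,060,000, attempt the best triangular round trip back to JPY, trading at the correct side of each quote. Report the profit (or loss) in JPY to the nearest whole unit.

Best loop JPY → MXN → USD → JPY:
JPY 28,060,000 ÷ 5.8962 (buy MXN at ask) = MXN 4,758,997.32
MXN 4,758,997.32 × 0.052335 (sell MXN at bid) = USD 249,062.12
USD 249,062.12 ÷ 0.0088450 (buy JPY at ask) = JPY 28,158,522

Net profit: JPY 98,522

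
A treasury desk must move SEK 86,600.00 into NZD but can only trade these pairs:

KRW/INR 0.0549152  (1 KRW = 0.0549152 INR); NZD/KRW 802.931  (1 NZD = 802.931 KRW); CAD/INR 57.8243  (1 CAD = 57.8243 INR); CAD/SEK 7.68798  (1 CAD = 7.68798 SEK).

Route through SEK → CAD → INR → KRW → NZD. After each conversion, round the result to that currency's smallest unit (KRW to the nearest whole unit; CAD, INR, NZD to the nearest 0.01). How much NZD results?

NZD 14,772.21

SEK 86,600.00 ÷ 7.68798 = CAD 11,264.34
CAD 11,264.34 × 57.8243 = INR 651,352.58
INR 651,352.58 ÷ 0.0549152 = KRW 11,861,062
KRW 11,861,062 ÷ 802.931 = NZD 14,772.21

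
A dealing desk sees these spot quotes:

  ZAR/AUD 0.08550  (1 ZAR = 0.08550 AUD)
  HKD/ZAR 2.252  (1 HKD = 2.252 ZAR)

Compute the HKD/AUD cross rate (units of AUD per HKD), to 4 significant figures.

1 HKD × 2.252 = 2.252 ZAR
2.252 ZAR × 0.08550 = 0.192546 AUD

HKD/AUD = 0.1925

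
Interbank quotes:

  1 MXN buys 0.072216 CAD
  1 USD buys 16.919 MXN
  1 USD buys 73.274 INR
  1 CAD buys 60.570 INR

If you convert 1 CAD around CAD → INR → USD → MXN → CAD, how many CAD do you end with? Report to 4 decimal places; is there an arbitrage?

Around CAD → INR → USD → MXN → CAD: 1 × 60.570 ÷ 73.274 × 16.919 × 0.072216 = 1.009987
Product > 1; profitable direction is CAD → INR → USD → MXN → CAD.

1.0100 (arbitrage exists)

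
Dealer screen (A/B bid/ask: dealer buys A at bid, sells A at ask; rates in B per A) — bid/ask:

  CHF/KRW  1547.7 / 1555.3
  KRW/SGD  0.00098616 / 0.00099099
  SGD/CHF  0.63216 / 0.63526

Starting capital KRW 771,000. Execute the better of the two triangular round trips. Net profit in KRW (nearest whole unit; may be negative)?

Net profit: KRW 16,444

Best loop KRW → CHF → SGD → KRW:
KRW 771,000 ÷ 1555.3 (buy CHF at ask) = CHF 495.72
CHF 495.72 ÷ 0.63526 (buy SGD at ask) = SGD 780.35
SGD 780.35 ÷ 0.00099099 (buy KRW at ask) = KRW 787,444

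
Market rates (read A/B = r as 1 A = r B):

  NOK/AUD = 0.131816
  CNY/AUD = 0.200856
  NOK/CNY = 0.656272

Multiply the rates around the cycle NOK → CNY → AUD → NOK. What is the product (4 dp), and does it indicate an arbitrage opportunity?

Around NOK → CNY → AUD → NOK: 1 × 0.656272 × 0.200856 ÷ 0.131816 = 1.000001
Product ≈ 1 (deviation 0.000%, within rounding noise).

1.0000 (no arbitrage)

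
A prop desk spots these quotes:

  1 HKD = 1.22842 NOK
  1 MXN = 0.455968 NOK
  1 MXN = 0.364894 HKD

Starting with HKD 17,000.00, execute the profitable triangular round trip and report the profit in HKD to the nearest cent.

Profit: HKD 292.97

Profitable loop is HKD → MXN → NOK → HKD:
HKD 17,000.00 ÷ 0.364894 = MXN 46,588.87
MXN 46,588.87 × 0.455968 = NOK 21,243.03
NOK 21,243.03 ÷ 1.22842 = HKD 17,292.97
Profit = HKD 17,292.97 − HKD 17,000.00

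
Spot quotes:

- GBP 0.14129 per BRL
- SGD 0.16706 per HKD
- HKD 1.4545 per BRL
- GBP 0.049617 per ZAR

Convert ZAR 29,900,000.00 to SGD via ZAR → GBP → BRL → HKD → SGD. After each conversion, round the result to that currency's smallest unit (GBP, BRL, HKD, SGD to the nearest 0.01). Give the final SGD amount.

SGD 2,551,387.76

ZAR 29,900,000.00 × 0.049617 = GBP 1,483,548.30
GBP 1,483,548.30 ÷ 0.14129 = BRL 10,500,023.36
BRL 10,500,023.36 × 1.4545 = HKD 15,272,283.98
HKD 15,272,283.98 × 0.16706 = SGD 2,551,387.76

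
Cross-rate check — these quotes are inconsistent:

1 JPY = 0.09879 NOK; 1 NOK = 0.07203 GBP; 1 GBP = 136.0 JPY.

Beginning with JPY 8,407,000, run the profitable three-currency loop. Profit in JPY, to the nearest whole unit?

Profitable loop is JPY → GBP → NOK → JPY:
JPY 8,407,000 ÷ 136.0 = GBP 61,816.18
GBP 61,816.18 ÷ 0.07203 = NOK 858,200.42
NOK 858,200.42 ÷ 0.09879 = JPY 8,687,118
Profit = JPY 8,687,118 − JPY 8,407,000

Profit: JPY 280,118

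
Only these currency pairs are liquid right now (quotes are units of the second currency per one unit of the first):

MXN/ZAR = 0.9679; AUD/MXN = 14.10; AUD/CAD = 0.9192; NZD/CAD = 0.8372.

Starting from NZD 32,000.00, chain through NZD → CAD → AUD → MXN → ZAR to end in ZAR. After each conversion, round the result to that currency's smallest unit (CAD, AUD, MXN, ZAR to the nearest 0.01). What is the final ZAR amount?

NZD 32,000.00 × 0.8372 = CAD 26,790.40
CAD 26,790.40 ÷ 0.9192 = AUD 29,145.34
AUD 29,145.34 × 14.10 = MXN 410,949.29
MXN 410,949.29 × 0.9679 = ZAR 397,757.82

ZAR 397,757.82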